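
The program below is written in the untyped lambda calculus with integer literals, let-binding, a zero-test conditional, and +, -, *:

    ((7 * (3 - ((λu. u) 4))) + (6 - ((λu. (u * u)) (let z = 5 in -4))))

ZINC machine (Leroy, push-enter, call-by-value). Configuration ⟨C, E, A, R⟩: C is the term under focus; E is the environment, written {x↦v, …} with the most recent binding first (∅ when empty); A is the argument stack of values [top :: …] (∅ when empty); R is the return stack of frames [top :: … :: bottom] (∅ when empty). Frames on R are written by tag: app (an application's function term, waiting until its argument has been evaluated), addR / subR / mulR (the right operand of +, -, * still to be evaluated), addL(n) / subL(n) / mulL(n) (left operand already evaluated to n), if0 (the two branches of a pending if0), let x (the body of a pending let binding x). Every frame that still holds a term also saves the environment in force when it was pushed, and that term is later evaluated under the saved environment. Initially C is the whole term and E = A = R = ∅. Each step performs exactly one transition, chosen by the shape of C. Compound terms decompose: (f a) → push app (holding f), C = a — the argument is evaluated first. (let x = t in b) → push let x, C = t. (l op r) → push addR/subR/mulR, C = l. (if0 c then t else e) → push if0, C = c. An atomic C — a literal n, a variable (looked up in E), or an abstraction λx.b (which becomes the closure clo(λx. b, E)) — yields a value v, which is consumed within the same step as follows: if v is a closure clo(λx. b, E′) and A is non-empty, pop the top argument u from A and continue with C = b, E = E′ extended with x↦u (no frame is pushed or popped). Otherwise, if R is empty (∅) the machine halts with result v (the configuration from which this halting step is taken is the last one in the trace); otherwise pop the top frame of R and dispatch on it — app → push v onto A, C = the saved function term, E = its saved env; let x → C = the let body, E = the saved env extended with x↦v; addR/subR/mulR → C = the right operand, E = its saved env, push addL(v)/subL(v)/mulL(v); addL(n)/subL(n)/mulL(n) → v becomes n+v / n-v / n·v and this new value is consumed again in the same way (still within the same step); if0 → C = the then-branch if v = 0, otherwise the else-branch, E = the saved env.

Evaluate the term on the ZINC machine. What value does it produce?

Answer: -17

Machine steps:
t=0: [C=((7 * (3 - ((λu. u) 4))) + (6 - ((λu. (u * u)) (let z = 5 in -4)))) | E=∅ | A=∅ | R=∅]
t=1: [C=(7 * (3 - ((λu. u) 4))) | E=∅ | A=∅ | R=[addR]]
t=2: [C=7 | E=∅ | A=∅ | R=[mulR :: addR]]
t=3: [C=(3 - ((λu. u) 4)) | E=∅ | A=∅ | R=[mulL(7) :: addR]]
t=4: [C=3 | E=∅ | A=∅ | R=[subR :: mulL(7) :: addR]]
t=5: [C=((λu. u) 4) | E=∅ | A=∅ | R=[subL(3) :: mulL(7) :: addR]]
t=6: [C=4 | E=∅ | A=∅ | R=[app :: subL(3) :: mulL(7) :: addR]]
t=7: [C=(λu. u) | E=∅ | A=[4] | R=[subL(3) :: mulL(7) :: addR]]
t=8: [C=u | E={u↦4} | A=∅ | R=[subL(3) :: mulL(7) :: addR]]
t=9: [C=(6 - ((λu. (u * u)) (let z = 5 in -4))) | E=∅ | A=∅ | R=[addL(-7)]]
t=10: [C=6 | E=∅ | A=∅ | R=[subR :: addL(-7)]]
t=11: [C=((λu. (u * u)) (let z = 5 in -4)) | E=∅ | A=∅ | R=[subL(6) :: addL(-7)]]
t=12: [C=(let z = 5 in -4) | E=∅ | A=∅ | R=[app :: subL(6) :: addL(-7)]]
t=13: [C=5 | E=∅ | A=∅ | R=[let z :: app :: subL(6) :: addL(-7)]]
t=14: [C=-4 | E={z↦5} | A=∅ | R=[app :: subL(6) :: addL(-7)]]
t=15: [C=(λu. (u * u)) | E=∅ | A=[-4] | R=[subL(6) :: addL(-7)]]
t=16: [C=(u * u) | E={u↦-4} | A=∅ | R=[subL(6) :: addL(-7)]]
t=17: [C=u | E={u↦-4} | A=∅ | R=[mulR :: subL(6) :: addL(-7)]]
t=18: [C=u | E={u↦-4} | A=∅ | R=[mulL(-4) :: subL(6) :: addL(-7)]]
→ final value -17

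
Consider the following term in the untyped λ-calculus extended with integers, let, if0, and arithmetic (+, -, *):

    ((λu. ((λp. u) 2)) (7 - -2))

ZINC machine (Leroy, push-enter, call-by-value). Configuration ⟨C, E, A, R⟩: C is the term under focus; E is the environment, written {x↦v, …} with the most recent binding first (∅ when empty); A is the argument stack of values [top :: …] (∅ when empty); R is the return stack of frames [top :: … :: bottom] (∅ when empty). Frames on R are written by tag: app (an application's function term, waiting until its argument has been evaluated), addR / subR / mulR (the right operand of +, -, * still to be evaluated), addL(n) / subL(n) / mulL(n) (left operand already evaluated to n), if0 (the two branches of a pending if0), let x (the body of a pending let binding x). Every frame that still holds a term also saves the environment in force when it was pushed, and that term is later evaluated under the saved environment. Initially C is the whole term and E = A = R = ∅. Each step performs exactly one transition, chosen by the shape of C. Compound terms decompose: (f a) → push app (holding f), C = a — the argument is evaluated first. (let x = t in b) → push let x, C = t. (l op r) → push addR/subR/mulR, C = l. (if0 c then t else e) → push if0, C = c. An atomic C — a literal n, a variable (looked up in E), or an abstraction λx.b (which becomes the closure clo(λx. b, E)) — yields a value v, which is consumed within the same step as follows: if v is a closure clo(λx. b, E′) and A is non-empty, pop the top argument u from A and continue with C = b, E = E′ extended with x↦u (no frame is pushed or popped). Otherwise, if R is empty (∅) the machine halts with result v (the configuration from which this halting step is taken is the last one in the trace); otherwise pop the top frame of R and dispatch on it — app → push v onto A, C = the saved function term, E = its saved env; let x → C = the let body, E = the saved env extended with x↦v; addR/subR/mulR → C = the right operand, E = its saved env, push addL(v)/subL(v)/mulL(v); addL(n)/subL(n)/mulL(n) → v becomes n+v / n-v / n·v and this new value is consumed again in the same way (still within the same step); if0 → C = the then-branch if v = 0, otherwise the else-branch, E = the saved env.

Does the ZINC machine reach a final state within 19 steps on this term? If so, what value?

Answer: 9

Derivation:
step 0: ⟨C=((λu. ((λp. u) 2)) (7 - -2)); E=∅; A=∅; R=∅⟩
step 1: ⟨C=(7 - -2); E=∅; A=∅; R=[app]⟩
step 2: ⟨C=7; E=∅; A=∅; R=[subR :: app]⟩
step 3: ⟨C=-2; E=∅; A=∅; R=[subL(7) :: app]⟩
step 4: ⟨C=(λu. ((λp. u) 2)); E=∅; A=[9]; R=∅⟩
step 5: ⟨C=((λp. u) 2); E={u↦9}; A=∅; R=∅⟩
step 6: ⟨C=2; E={u↦9}; A=∅; R=[app]⟩
step 7: ⟨C=(λp. u); E={u↦9}; A=[2]; R=∅⟩
step 8: ⟨C=u; E={p↦2, u↦9}; A=∅; R=∅⟩
→ final value 9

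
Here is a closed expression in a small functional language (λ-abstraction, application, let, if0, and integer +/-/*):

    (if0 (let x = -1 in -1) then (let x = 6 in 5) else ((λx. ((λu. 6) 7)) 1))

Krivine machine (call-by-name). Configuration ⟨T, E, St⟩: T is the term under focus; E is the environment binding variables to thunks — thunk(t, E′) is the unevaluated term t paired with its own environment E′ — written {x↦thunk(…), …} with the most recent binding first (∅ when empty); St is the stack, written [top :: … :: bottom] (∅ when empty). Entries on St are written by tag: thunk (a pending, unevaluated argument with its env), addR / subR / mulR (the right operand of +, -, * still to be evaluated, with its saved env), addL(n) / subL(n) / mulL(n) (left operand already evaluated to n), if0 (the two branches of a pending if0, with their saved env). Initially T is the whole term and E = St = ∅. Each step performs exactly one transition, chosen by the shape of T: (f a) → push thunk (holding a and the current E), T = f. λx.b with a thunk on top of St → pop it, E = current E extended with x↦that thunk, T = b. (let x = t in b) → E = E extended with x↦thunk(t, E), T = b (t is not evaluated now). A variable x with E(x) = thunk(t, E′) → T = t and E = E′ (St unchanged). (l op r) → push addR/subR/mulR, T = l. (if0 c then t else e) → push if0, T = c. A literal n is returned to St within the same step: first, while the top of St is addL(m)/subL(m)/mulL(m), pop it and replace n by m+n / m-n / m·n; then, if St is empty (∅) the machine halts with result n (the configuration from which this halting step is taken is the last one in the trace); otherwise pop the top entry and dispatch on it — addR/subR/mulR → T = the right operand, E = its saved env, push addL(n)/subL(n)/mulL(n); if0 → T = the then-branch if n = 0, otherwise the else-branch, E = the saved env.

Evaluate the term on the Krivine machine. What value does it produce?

[0] <T=(if0 (let x = -1 in -1) then (let x = 6 in 5) else ((λx. ((λu. 6) 7)) 1)), E=∅, St=∅>
[1] <T=(let x = -1 in -1), E=∅, St=[if0]>
[2] <T=-1, E={x↦thunk(-1, ∅)}, St=[if0]>
[3] <T=((λx. ((λu. 6) 7)) 1), E=∅, St=∅>
[4] <T=(λx. ((λu. 6) 7)), E=∅, St=[thunk]>
[5] <T=((λu. 6) 7), E={x↦thunk(1, ∅)}, St=∅>
[6] <T=(λu. 6), E={x↦thunk(1, ∅)}, St=[thunk]>
[7] <T=6, E={u↦thunk(7, {x↦thunk(1, ∅)}), x↦thunk(1, ∅)}, St=∅>
→ final value 6

Answer: 6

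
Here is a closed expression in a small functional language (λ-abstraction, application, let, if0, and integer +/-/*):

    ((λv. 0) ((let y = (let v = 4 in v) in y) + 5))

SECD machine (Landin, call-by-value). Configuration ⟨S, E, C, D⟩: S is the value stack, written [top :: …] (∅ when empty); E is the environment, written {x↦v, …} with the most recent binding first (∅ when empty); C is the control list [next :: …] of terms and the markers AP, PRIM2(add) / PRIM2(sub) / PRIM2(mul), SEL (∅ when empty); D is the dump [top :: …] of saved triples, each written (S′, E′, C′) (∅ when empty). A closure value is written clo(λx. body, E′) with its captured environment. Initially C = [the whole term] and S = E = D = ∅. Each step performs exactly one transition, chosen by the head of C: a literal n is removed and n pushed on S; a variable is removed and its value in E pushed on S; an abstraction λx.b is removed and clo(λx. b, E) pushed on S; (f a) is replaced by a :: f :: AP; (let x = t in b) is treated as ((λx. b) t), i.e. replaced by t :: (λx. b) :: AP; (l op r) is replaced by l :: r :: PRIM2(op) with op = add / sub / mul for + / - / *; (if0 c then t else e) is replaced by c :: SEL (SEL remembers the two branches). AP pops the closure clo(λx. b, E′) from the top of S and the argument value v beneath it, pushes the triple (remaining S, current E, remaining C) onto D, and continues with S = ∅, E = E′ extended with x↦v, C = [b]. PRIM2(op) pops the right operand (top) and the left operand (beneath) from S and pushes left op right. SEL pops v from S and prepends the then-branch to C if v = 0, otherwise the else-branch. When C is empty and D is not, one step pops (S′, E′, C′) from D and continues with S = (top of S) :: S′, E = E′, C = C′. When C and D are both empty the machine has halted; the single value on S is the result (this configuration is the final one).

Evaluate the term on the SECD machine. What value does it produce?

Answer: 0

Derivation:
t=0: <S=∅, E=∅, C=[((λv. 0) ((let y = (let v = 4 in v) in y) + 5))], D=∅>
t=1: <S=∅, E=∅, C=[((let y = (let v = 4 in v) in y) + 5) :: (λv. 0) :: AP], D=∅>
t=2: <S=∅, E=∅, C=[(let y = (let v = 4 in v) in y) :: 5 :: PRIM2(add) :: (λv. 0) :: AP], D=∅>
t=3: <S=∅, E=∅, C=[(let v = 4 in v) :: (λy. y) :: AP :: 5 :: PRIM2(add) :: (λv. 0) :: AP], D=∅>
t=4: <S=∅, E=∅, C=[4 :: (λv. v) :: AP :: (λy. y) :: AP :: 5 :: PRIM2(add) :: (λv. 0) :: AP], D=∅>
t=5: <S=[4], E=∅, C=[(λv. v) :: AP :: (λy. y) :: AP :: 5 :: PRIM2(add) :: (λv. 0) :: AP], D=∅>
t=6: <S=[clo(λv. v, ∅) :: 4], E=∅, C=[AP :: (λy. y) :: AP :: 5 :: PRIM2(add) :: (λv. 0) :: AP], D=∅>
t=7: <S=∅, E={v↦4}, C=[v], D=[(∅, ∅, [(λy. y) :: AP :: 5 :: PRIM2(add) :: (λv. 0) :: AP])]>
t=8: <S=[4], E={v↦4}, C=∅, D=[(∅, ∅, [(λy. y) :: AP :: 5 :: PRIM2(add) :: (λv. 0) :: AP])]>
t=9: <S=[4], E=∅, C=[(λy. y) :: AP :: 5 :: PRIM2(add) :: (λv. 0) :: AP], D=∅>
t=10: <S=[clo(λy. y, ∅) :: 4], E=∅, C=[AP :: 5 :: PRIM2(add) :: (λv. 0) :: AP], D=∅>
t=11: <S=∅, E={y↦4}, C=[y], D=[(∅, ∅, [5 :: PRIM2(add) :: (λv. 0) :: AP])]>
t=12: <S=[4], E={y↦4}, C=∅, D=[(∅, ∅, [5 :: PRIM2(add) :: (λv. 0) :: AP])]>
t=13: <S=[4], E=∅, C=[5 :: PRIM2(add) :: (λv. 0) :: AP], D=∅>
t=14: <S=[5 :: 4], E=∅, C=[PRIM2(add) :: (λv. 0) :: AP], D=∅>
t=15: <S=[9], E=∅, C=[(λv. 0) :: AP], D=∅>
t=16: <S=[clo(λv. 0, ∅) :: 9], E=∅, C=[AP], D=∅>
t=17: <S=∅, E={v↦9}, C=[0], D=[(∅, ∅, ∅)]>
t=18: <S=[0], E={v↦9}, C=∅, D=[(∅, ∅, ∅)]>
t=19: <S=[0], E=∅, C=∅, D=∅>
→ final value 0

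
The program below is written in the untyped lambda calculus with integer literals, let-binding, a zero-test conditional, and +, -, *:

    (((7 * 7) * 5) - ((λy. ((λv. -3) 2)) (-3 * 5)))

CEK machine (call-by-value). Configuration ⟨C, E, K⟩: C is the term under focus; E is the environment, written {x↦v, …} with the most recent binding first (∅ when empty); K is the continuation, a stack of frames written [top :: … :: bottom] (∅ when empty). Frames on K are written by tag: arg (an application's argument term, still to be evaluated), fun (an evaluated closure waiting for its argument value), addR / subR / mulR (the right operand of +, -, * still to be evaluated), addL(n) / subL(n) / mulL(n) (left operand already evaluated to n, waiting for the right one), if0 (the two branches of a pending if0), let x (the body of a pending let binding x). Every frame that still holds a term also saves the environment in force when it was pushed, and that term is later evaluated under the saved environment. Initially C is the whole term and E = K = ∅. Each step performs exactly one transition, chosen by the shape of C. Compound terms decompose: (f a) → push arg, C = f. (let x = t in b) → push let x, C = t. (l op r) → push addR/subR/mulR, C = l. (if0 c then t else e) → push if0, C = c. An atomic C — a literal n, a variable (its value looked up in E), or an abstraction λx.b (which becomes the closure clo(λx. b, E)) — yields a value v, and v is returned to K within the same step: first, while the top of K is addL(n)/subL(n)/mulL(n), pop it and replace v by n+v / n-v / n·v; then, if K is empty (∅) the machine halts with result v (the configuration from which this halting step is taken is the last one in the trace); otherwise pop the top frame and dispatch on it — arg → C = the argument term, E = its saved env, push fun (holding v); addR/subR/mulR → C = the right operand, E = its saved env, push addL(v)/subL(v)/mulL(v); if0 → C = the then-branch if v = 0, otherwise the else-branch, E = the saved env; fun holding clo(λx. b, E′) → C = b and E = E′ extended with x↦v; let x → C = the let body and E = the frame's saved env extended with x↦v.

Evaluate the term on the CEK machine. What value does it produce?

step 0: <C=(((7 * 7) * 5) - ((λy. ((λv. -3) 2)) (-3 * 5))), E=∅, K=∅>
step 1: <C=((7 * 7) * 5), E=∅, K=[subR]>
step 2: <C=(7 * 7), E=∅, K=[mulR :: subR]>
step 3: <C=7, E=∅, K=[mulR :: mulR :: subR]>
step 4: <C=7, E=∅, K=[mulL(7) :: mulR :: subR]>
step 5: <C=5, E=∅, K=[mulL(49) :: subR]>
step 6: <C=((λy. ((λv. -3) 2)) (-3 * 5)), E=∅, K=[subL(245)]>
step 7: <C=(λy. ((λv. -3) 2)), E=∅, K=[arg :: subL(245)]>
step 8: <C=(-3 * 5), E=∅, K=[fun :: subL(245)]>
step 9: <C=-3, E=∅, K=[mulR :: fun :: subL(245)]>
step 10: <C=5, E=∅, K=[mulL(-3) :: fun :: subL(245)]>
step 11: <C=((λv. -3) 2), E={y↦-15}, K=[subL(245)]>
step 12: <C=(λv. -3), E={y↦-15}, K=[arg :: subL(245)]>
step 13: <C=2, E={y↦-15}, K=[fun :: subL(245)]>
step 14: <C=-3, E={v↦2, y↦-15}, K=[subL(245)]>
→ final value 248

Answer: 248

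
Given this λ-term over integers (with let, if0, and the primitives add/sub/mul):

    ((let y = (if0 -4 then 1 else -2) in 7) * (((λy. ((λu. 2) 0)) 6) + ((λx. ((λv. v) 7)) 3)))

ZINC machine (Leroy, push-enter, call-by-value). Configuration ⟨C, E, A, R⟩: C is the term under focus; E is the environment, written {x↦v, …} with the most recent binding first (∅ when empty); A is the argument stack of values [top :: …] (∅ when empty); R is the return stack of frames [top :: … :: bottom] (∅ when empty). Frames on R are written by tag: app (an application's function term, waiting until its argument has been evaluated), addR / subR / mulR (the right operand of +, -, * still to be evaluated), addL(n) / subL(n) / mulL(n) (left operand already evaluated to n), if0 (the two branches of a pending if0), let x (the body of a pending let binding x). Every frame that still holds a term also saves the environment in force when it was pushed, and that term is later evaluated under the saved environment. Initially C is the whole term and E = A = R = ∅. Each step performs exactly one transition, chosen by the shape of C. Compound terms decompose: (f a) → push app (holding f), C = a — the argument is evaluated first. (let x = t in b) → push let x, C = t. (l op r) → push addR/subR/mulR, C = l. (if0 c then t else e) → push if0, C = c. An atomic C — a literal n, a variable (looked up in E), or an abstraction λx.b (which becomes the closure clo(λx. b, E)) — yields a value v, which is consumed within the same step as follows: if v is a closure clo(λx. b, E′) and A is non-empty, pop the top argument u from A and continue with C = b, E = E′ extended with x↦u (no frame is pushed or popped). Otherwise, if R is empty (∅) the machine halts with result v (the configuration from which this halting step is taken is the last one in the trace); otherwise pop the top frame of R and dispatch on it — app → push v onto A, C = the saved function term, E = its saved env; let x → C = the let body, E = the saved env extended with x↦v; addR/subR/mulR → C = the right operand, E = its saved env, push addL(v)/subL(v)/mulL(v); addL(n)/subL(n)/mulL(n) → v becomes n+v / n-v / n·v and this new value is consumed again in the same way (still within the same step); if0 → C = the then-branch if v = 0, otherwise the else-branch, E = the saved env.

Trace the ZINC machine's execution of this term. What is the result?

[0] ⟨C=((let y = (if0 -4 then 1 else -2) in 7) * (((λy. ((λu. 2) 0)) 6) + ((λx. ((λv. v) 7)) 3))); E=∅; A=∅; R=∅⟩
[1] ⟨C=(let y = (if0 -4 then 1 else -2) in 7); E=∅; A=∅; R=[mulR]⟩
[2] ⟨C=(if0 -4 then 1 else -2); E=∅; A=∅; R=[let y :: mulR]⟩
[3] ⟨C=-4; E=∅; A=∅; R=[if0 :: let y :: mulR]⟩
[4] ⟨C=-2; E=∅; A=∅; R=[let y :: mulR]⟩
[5] ⟨C=7; E={y↦-2}; A=∅; R=[mulR]⟩
[6] ⟨C=(((λy. ((λu. 2) 0)) 6) + ((λx. ((λv. v) 7)) 3)); E=∅; A=∅; R=[mulL(7)]⟩
[7] ⟨C=((λy. ((λu. 2) 0)) 6); E=∅; A=∅; R=[addR :: mulL(7)]⟩
[8] ⟨C=6; E=∅; A=∅; R=[app :: addR :: mulL(7)]⟩
[9] ⟨C=(λy. ((λu. 2) 0)); E=∅; A=[6]; R=[addR :: mulL(7)]⟩
[10] ⟨C=((λu. 2) 0); E={y↦6}; A=∅; R=[addR :: mulL(7)]⟩
[11] ⟨C=0; E={y↦6}; A=∅; R=[app :: addR :: mulL(7)]⟩
[12] ⟨C=(λu. 2); E={y↦6}; A=[0]; R=[addR :: mulL(7)]⟩
[13] ⟨C=2; E={u↦0, y↦6}; A=∅; R=[addR :: mulL(7)]⟩
[14] ⟨C=((λx. ((λv. v) 7)) 3); E=∅; A=∅; R=[addL(2) :: mulL(7)]⟩
[15] ⟨C=3; E=∅; A=∅; R=[app :: addL(2) :: mulL(7)]⟩
[16] ⟨C=(λx. ((λv. v) 7)); E=∅; A=[3]; R=[addL(2) :: mulL(7)]⟩
[17] ⟨C=((λv. v) 7); E={x↦3}; A=∅; R=[addL(2) :: mulL(7)]⟩
[18] ⟨C=7; E={x↦3}; A=∅; R=[app :: addL(2) :: mulL(7)]⟩
[19] ⟨C=(λv. v); E={x↦3}; A=[7]; R=[addL(2) :: mulL(7)]⟩
[20] ⟨C=v; E={v↦7, x↦3}; A=∅; R=[addL(2) :: mulL(7)]⟩
→ final value 63

Answer: 63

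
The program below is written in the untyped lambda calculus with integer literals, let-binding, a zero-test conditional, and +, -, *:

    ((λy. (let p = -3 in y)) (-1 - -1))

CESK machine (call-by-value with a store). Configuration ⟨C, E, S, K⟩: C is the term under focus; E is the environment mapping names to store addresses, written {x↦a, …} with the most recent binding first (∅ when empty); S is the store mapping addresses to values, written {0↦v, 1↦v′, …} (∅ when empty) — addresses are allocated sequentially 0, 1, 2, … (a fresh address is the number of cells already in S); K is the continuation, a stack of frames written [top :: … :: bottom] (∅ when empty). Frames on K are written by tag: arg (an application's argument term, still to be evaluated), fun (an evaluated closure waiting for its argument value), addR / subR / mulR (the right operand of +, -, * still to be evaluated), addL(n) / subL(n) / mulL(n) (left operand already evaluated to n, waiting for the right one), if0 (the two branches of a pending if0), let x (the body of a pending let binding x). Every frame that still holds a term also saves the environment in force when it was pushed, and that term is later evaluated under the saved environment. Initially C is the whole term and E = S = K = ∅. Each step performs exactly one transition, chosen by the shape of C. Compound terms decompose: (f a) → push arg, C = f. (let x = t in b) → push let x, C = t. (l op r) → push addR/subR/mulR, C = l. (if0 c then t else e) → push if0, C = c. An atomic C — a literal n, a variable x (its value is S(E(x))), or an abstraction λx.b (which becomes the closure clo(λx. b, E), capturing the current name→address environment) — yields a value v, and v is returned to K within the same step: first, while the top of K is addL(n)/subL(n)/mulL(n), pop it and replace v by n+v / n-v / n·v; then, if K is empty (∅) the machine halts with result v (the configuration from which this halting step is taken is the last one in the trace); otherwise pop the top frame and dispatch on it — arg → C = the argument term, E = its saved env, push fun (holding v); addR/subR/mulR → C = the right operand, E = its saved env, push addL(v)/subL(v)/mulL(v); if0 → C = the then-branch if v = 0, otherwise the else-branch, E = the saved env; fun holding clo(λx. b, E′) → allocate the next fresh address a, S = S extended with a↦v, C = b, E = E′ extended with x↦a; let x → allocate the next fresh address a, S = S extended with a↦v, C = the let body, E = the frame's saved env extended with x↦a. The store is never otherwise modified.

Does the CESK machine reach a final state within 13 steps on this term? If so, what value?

Answer: 0

Machine steps:
t=0: ⟨C=((λy. (let p = -3 in y)) (-1 - -1)); E=∅; S=∅; K=∅⟩
t=1: ⟨C=(λy. (let p = -3 in y)); E=∅; S=∅; K=[arg]⟩
t=2: ⟨C=(-1 - -1); E=∅; S=∅; K=[fun]⟩
t=3: ⟨C=-1; E=∅; S=∅; K=[subR :: fun]⟩
t=4: ⟨C=-1; E=∅; S=∅; K=[subL(-1) :: fun]⟩
t=5: ⟨C=(let p = -3 in y); E={y↦0}; S={0↦0}; K=∅⟩
t=6: ⟨C=-3; E={y↦0}; S={0↦0}; K=[let p]⟩
t=7: ⟨C=y; E={p↦1, y↦0}; S={0↦0, 1↦-3}; K=∅⟩
→ final value 0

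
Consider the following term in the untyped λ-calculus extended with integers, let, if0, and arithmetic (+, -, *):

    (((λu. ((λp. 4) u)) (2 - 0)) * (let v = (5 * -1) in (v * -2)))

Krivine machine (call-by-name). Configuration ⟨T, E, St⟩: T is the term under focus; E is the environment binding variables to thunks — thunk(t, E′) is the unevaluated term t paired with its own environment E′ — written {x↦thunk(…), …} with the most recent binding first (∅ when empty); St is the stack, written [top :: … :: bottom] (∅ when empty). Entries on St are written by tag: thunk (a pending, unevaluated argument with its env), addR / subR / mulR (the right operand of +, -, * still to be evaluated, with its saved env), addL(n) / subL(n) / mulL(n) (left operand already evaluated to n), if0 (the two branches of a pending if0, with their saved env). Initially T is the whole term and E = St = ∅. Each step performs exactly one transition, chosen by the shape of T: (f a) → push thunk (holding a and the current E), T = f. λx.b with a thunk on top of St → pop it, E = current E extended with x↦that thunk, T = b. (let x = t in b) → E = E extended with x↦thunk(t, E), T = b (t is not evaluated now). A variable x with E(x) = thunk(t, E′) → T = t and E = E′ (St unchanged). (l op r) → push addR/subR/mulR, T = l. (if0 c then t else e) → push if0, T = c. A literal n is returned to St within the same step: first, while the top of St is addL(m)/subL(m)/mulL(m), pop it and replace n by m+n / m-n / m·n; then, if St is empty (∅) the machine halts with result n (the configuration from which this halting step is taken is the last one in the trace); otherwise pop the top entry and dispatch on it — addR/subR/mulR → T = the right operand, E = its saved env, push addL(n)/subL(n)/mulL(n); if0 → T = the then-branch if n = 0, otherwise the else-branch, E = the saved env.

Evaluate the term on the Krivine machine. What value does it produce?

Answer: 40

Derivation:
t=0: <T=(((λu. ((λp. 4) u)) (2 - 0)) * (let v = (5 * -1) in (v * -2))), E=∅, St=∅>
t=1: <T=((λu. ((λp. 4) u)) (2 - 0)), E=∅, St=[mulR]>
t=2: <T=(λu. ((λp. 4) u)), E=∅, St=[thunk :: mulR]>
t=3: <T=((λp. 4) u), E={u↦thunk((2 - 0), ∅)}, St=[mulR]>
t=4: <T=(λp. 4), E={u↦thunk((2 - 0), ∅)}, St=[thunk :: mulR]>
t=5: <T=4, E={p↦thunk(u, {u↦thunk((2 - 0), ∅)}), u↦thunk((2 - 0), ∅)}, St=[mulR]>
t=6: <T=(let v = (5 * -1) in (v * -2)), E=∅, St=[mulL(4)]>
t=7: <T=(v * -2), E={v↦thunk((5 * -1), ∅)}, St=[mulL(4)]>
t=8: <T=v, E={v↦thunk((5 * -1), ∅)}, St=[mulR :: mulL(4)]>
t=9: <T=(5 * -1), E=∅, St=[mulR :: mulL(4)]>
t=10: <T=5, E=∅, St=[mulR :: mulR :: mulL(4)]>
t=11: <T=-1, E=∅, St=[mulL(5) :: mulR :: mulL(4)]>
t=12: <T=-2, E={v↦thunk((5 * -1), ∅)}, St=[mulL(-5) :: mulL(4)]>
→ final value 40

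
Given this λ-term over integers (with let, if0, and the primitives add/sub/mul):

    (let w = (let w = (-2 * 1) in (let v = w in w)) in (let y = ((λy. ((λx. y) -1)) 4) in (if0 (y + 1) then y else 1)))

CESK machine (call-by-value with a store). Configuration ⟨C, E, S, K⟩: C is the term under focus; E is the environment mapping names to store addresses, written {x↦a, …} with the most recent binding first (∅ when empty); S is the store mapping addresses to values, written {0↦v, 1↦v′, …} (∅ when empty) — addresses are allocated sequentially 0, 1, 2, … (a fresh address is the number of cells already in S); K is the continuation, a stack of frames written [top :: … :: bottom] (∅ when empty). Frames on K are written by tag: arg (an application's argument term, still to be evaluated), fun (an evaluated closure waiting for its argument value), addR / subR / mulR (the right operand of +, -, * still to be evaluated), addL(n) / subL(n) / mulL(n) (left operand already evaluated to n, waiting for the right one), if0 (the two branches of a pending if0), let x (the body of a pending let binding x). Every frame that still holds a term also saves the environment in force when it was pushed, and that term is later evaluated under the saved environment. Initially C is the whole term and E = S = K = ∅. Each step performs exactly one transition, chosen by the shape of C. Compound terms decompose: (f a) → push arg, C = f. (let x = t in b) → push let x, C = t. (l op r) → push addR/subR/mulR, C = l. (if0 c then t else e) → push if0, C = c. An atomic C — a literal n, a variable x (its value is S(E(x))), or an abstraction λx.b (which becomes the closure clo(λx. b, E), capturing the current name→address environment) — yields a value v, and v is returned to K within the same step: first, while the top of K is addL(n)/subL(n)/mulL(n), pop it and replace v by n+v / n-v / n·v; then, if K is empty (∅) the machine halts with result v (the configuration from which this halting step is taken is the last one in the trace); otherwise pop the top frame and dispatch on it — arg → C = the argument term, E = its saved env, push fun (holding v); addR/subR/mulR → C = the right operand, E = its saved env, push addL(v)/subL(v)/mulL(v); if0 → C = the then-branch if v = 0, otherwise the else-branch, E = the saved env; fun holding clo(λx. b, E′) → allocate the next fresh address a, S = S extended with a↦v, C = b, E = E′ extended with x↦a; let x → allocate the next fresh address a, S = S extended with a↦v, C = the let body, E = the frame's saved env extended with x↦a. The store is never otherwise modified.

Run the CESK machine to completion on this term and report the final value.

[0] <C=(let w = (let w = (-2 * 1) in (let v = w in w)) in (let y = ((λy. ((λx. y) -1)) 4) in (if0 (y + 1) then y else 1))), E=∅, S=∅, K=∅>
[1] <C=(let w = (-2 * 1) in (let v = w in w)), E=∅, S=∅, K=[let w]>
[2] <C=(-2 * 1), E=∅, S=∅, K=[let w :: let w]>
[3] <C=-2, E=∅, S=∅, K=[mulR :: let w :: let w]>
[4] <C=1, E=∅, S=∅, K=[mulL(-2) :: let w :: let w]>
[5] <C=(let v = w in w), E={w↦0}, S={0↦-2}, K=[let w]>
[6] <C=w, E={w↦0}, S={0↦-2}, K=[let v :: let w]>
[7] <C=w, E={v↦1, w↦0}, S={0↦-2, 1↦-2}, K=[let w]>
[8] <C=(let y = ((λy. ((λx. y) -1)) 4) in (if0 (y + 1) then y else 1)), E={w↦2}, S={0↦-2, 1↦-2, 2↦-2}, K=∅>
[9] <C=((λy. ((λx. y) -1)) 4), E={w↦2}, S={0↦-2, 1↦-2, 2↦-2}, K=[let y]>
[10] <C=(λy. ((λx. y) -1)), E={w↦2}, S={0↦-2, 1↦-2, 2↦-2}, K=[arg :: let y]>
[11] <C=4, E={w↦2}, S={0↦-2, 1↦-2, 2↦-2}, K=[fun :: let y]>
[12] <C=((λx. y) -1), E={y↦3, w↦2}, S={0↦-2, 1↦-2, 2↦-2, 3↦4}, K=[let y]>
[13] <C=(λx. y), E={y↦3, w↦2}, S={0↦-2, 1↦-2, 2↦-2, 3↦4}, K=[arg :: let y]>
[14] <C=-1, E={y↦3, w↦2}, S={0↦-2, 1↦-2, 2↦-2, 3↦4}, K=[fun :: let y]>
[15] <C=y, E={x↦4, y↦3, w↦2}, S={0↦-2, 1↦-2, 2↦-2, 3↦4, 4↦-1}, K=[let y]>
[16] <C=(if0 (y + 1) then y else 1), E={y↦5, w↦2}, S={0↦-2, 1↦-2, 2↦-2, 3↦4, 4↦-1, 5↦4}, K=∅>
[17] <C=(y + 1), E={y↦5, w↦2}, S={0↦-2, 1↦-2, 2↦-2, 3↦4, 4↦-1, 5↦4}, K=[if0]>
[18] <C=y, E={y↦5, w↦2}, S={0↦-2, 1↦-2, 2↦-2, 3↦4, 4↦-1, 5↦4}, K=[addR :: if0]>
[19] <C=1, E={y↦5, w↦2}, S={0↦-2, 1↦-2, 2↦-2, 3↦4, 4↦-1, 5↦4}, K=[addL(4) :: if0]>
[20] <C=1, E={y↦5, w↦2}, S={0↦-2, 1↦-2, 2↦-2, 3↦4, 4↦-1, 5↦4}, K=∅>
→ final value 1

Answer: 1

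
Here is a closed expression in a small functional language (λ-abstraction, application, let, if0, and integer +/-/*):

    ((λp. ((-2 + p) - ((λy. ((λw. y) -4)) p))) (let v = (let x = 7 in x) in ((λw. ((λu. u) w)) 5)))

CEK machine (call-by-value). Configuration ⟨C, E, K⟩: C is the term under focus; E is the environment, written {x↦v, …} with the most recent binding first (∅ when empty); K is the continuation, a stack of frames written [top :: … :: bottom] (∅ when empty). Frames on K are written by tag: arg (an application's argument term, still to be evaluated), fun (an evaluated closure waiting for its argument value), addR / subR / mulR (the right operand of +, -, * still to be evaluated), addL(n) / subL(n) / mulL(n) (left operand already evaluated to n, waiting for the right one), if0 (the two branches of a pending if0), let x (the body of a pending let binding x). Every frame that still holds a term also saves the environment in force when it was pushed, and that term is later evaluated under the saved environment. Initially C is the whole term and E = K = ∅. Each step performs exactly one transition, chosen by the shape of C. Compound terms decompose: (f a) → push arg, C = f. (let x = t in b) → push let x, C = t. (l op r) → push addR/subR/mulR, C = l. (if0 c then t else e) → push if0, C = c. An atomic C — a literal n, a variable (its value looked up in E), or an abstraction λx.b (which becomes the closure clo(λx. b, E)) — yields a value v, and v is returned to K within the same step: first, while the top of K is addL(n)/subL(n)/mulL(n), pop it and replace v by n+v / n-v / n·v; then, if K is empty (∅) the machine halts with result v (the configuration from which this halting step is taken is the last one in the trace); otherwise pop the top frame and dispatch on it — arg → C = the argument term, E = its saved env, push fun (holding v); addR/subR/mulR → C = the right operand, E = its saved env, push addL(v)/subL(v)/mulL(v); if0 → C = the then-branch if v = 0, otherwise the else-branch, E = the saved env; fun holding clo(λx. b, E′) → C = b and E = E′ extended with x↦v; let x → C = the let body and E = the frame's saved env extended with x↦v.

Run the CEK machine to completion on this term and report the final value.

Answer: -2

Derivation:
0. <C=((λp. ((-2 + p) - ((λy. ((λw. y) -4)) p))) (let v = (let x = 7 in x) in ((λw. ((λu. u) w)) 5))), E=∅, K=∅>
1. <C=(λp. ((-2 + p) - ((λy. ((λw. y) -4)) p))), E=∅, K=[arg]>
2. <C=(let v = (let x = 7 in x) in ((λw. ((λu. u) w)) 5)), E=∅, K=[fun]>
3. <C=(let x = 7 in x), E=∅, K=[let v :: fun]>
4. <C=7, E=∅, K=[let x :: let v :: fun]>
5. <C=x, E={x↦7}, K=[let v :: fun]>
6. <C=((λw. ((λu. u) w)) 5), E={v↦7}, K=[fun]>
7. <C=(λw. ((λu. u) w)), E={v↦7}, K=[arg :: fun]>
8. <C=5, E={v↦7}, K=[fun :: fun]>
9. <C=((λu. u) w), E={w↦5, v↦7}, K=[fun]>
10. <C=(λu. u), E={w↦5, v↦7}, K=[arg :: fun]>
11. <C=w, E={w↦5, v↦7}, K=[fun :: fun]>
12. <C=u, E={u↦5, w↦5, v↦7}, K=[fun]>
13. <C=((-2 + p) - ((λy. ((λw. y) -4)) p)), E={p↦5}, K=∅>
14. <C=(-2 + p), E={p↦5}, K=[subR]>
15. <C=-2, E={p↦5}, K=[addR :: subR]>
16. <C=p, E={p↦5}, K=[addL(-2) :: subR]>
17. <C=((λy. ((λw. y) -4)) p), E={p↦5}, K=[subL(3)]>
18. <C=(λy. ((λw. y) -4)), E={p↦5}, K=[arg :: subL(3)]>
19. <C=p, E={p↦5}, K=[fun :: subL(3)]>
20. <C=((λw. y) -4), E={y↦5, p↦5}, K=[subL(3)]>
21. <C=(λw. y), E={y↦5, p↦5}, K=[arg :: subL(3)]>
22. <C=-4, E={y↦5, p↦5}, K=[fun :: subL(3)]>
23. <C=y, E={w↦-4, y↦5, p↦5}, K=[subL(3)]>
→ final value -2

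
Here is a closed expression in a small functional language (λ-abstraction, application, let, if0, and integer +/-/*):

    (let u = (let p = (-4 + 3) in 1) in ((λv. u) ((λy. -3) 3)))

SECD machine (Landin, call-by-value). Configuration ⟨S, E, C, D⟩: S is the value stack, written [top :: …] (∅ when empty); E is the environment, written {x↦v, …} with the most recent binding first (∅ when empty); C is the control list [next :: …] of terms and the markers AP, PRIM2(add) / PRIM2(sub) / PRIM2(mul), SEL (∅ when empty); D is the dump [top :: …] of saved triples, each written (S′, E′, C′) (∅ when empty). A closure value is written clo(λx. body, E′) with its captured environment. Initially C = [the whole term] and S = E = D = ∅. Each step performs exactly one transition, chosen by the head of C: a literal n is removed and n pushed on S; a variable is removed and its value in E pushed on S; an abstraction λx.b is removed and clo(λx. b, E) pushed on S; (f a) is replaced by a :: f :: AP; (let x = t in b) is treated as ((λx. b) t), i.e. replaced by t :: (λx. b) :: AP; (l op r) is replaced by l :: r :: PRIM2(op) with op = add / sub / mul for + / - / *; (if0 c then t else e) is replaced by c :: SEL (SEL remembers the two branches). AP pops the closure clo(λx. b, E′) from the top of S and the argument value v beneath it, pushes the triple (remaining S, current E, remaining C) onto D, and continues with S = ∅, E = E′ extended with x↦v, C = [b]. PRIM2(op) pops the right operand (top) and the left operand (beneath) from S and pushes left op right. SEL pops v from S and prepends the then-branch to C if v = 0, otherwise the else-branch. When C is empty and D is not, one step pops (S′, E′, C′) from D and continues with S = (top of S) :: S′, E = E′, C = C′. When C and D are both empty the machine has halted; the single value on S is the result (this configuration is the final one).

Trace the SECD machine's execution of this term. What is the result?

[0] <S=∅, E=∅, C=[(let u = (let p = (-4 + 3) in 1) in ((λv. u) ((λy. -3) 3)))], D=∅>
[1] <S=∅, E=∅, C=[(let p = (-4 + 3) in 1) :: (λu. ((λv. u) ((λy. -3) 3))) :: AP], D=∅>
[2] <S=∅, E=∅, C=[(-4 + 3) :: (λp. 1) :: AP :: (λu. ((λv. u) ((λy. -3) 3))) :: AP], D=∅>
[3] <S=∅, E=∅, C=[-4 :: 3 :: PRIM2(add) :: (λp. 1) :: AP :: (λu. ((λv. u) ((λy. -3) 3))) :: AP], D=∅>
[4] <S=[-4], E=∅, C=[3 :: PRIM2(add) :: (λp. 1) :: AP :: (λu. ((λv. u) ((λy. -3) 3))) :: AP], D=∅>
[5] <S=[3 :: -4], E=∅, C=[PRIM2(add) :: (λp. 1) :: AP :: (λu. ((λv. u) ((λy. -3) 3))) :: AP], D=∅>
[6] <S=[-1], E=∅, C=[(λp. 1) :: AP :: (λu. ((λv. u) ((λy. -3) 3))) :: AP], D=∅>
[7] <S=[clo(λp. 1, ∅) :: -1], E=∅, C=[AP :: (λu. ((λv. u) ((λy. -3) 3))) :: AP], D=∅>
[8] <S=∅, E={p↦-1}, C=[1], D=[(∅, ∅, [(λu. ((λv. u) ((λy. -3) 3))) :: AP])]>
[9] <S=[1], E={p↦-1}, C=∅, D=[(∅, ∅, [(λu. ((λv. u) ((λy. -3) 3))) :: AP])]>
[10] <S=[1], E=∅, C=[(λu. ((λv. u) ((λy. -3) 3))) :: AP], D=∅>
[11] <S=[clo(λu. ((λv. u) ((λy. -3) 3)), ∅) :: 1], E=∅, C=[AP], D=∅>
[12] <S=∅, E={u↦1}, C=[((λv. u) ((λy. -3) 3))], D=[(∅, ∅, ∅)]>
[13] <S=∅, E={u↦1}, C=[((λy. -3) 3) :: (λv. u) :: AP], D=[(∅, ∅, ∅)]>
[14] <S=∅, E={u↦1}, C=[3 :: (λy. -3) :: AP :: (λv. u) :: AP], D=[(∅, ∅, ∅)]>
[15] <S=[3], E={u↦1}, C=[(λy. -3) :: AP :: (λv. u) :: AP], D=[(∅, ∅, ∅)]>
[16] <S=[clo(λy. -3, {u↦1}) :: 3], E={u↦1}, C=[AP :: (λv. u) :: AP], D=[(∅, ∅, ∅)]>
[17] <S=∅, E={y↦3, u↦1}, C=[-3], D=[(∅, {u↦1}, [(λv. u) :: AP]) :: (∅, ∅, ∅)]>
[18] <S=[-3], E={y↦3, u↦1}, C=∅, D=[(∅, {u↦1}, [(λv. u) :: AP]) :: (∅, ∅, ∅)]>
[19] <S=[-3], E={u↦1}, C=[(λv. u) :: AP], D=[(∅, ∅, ∅)]>
[20] <S=[clo(λv. u, {u↦1}) :: -3], E={u↦1}, C=[AP], D=[(∅, ∅, ∅)]>
[21] <S=∅, E={v↦-3, u↦1}, C=[u], D=[(∅, {u↦1}, ∅) :: (∅, ∅, ∅)]>
[22] <S=[1], E={v↦-3, u↦1}, C=∅, D=[(∅, {u↦1}, ∅) :: (∅, ∅, ∅)]>
[23] <S=[1], E={u↦1}, C=∅, D=[(∅, ∅, ∅)]>
[24] <S=[1], E=∅, C=∅, D=∅>
→ final value 1

Answer: 1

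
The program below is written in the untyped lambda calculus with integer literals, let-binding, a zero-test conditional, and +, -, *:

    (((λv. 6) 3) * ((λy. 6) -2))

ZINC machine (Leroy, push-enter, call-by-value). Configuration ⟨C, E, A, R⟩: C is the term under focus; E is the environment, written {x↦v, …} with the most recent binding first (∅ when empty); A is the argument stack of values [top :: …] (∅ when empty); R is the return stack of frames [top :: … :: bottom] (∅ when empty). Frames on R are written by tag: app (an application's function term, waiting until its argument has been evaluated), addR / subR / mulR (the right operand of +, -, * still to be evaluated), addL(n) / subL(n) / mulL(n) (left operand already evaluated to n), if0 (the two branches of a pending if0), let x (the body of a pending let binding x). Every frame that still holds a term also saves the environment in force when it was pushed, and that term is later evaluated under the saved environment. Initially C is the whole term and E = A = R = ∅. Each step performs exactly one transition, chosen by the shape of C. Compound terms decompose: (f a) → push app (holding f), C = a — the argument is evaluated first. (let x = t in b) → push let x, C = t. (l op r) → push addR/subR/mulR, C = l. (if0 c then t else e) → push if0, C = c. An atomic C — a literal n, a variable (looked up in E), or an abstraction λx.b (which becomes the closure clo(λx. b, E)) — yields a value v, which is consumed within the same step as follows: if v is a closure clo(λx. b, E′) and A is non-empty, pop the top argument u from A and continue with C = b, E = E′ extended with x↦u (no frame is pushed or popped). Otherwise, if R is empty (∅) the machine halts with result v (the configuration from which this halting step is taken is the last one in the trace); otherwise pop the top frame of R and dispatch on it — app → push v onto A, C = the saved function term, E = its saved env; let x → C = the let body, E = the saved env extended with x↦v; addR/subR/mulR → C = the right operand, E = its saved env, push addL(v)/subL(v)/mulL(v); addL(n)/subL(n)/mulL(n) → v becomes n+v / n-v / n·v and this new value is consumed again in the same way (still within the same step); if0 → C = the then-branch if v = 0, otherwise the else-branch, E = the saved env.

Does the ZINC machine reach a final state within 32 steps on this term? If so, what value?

Answer: 36

Derivation:
[0] ⟨C=(((λv. 6) 3) * ((λy. 6) -2)); E=∅; A=∅; R=∅⟩
[1] ⟨C=((λv. 6) 3); E=∅; A=∅; R=[mulR]⟩
[2] ⟨C=3; E=∅; A=∅; R=[app :: mulR]⟩
[3] ⟨C=(λv. 6); E=∅; A=[3]; R=[mulR]⟩
[4] ⟨C=6; E={v↦3}; A=∅; R=[mulR]⟩
[5] ⟨C=((λy. 6) -2); E=∅; A=∅; R=[mulL(6)]⟩
[6] ⟨C=-2; E=∅; A=∅; R=[app :: mulL(6)]⟩
[7] ⟨C=(λy. 6); E=∅; A=[-2]; R=[mulL(6)]⟩
[8] ⟨C=6; E={y↦-2}; A=∅; R=[mulL(6)]⟩
→ final value 36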